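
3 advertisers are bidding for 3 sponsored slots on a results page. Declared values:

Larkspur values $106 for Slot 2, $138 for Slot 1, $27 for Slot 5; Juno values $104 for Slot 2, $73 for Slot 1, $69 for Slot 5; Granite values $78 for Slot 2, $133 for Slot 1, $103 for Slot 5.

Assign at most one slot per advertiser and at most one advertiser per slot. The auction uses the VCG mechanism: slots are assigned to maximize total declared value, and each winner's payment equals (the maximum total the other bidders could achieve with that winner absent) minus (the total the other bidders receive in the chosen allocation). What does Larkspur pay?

Efficient allocation: Larkspur→Slot 1 ($138), Juno→Slot 2 ($104), Granite→Slot 5 ($103); total welfare W = $345.
Larkspur receives Slot 1 at value $138, so the others get W − 138 = $207.
Without Larkspur: best allocation of the remaining 2 bidders over all 3 slots is Juno→Slot 2 ($104), Granite→Slot 1 ($133), total $237.
VCG payment = (others' best without Larkspur) − (others' welfare with Larkspur) = 237 − 207 = $30.

Larkspur pays $30.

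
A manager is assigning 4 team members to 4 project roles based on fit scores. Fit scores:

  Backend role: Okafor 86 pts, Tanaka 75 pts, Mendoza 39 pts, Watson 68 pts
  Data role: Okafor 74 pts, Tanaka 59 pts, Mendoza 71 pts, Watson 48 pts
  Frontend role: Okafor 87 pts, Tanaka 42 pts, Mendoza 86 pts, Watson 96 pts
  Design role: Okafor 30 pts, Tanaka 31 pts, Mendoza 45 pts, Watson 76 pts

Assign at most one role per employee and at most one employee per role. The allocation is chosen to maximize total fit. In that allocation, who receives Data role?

Optimal: Okafor→Data role (74 pts), Tanaka→Backend role (75 pts), Mendoza→Frontend role (86 pts), Watson→Design role (76 pts) — total 74+75+86+76 = 311 pts.
Column-greedy (each role in turn goes to its best remaining employee) gives 284 pts, worse by 27.
Swapping Watson↔Mendoza (Watson→Frontend role 96 pts, Mendoza→Design role 45 pts) loses 21.
Checked against all permutations: 311 pts is optimal.
Okafor's own top role is Frontend role (87 pts), but forcing Okafor→Frontend role and reassigning the rest optimally gives only 309 pts — worse by 2.

Okafor receives Data role.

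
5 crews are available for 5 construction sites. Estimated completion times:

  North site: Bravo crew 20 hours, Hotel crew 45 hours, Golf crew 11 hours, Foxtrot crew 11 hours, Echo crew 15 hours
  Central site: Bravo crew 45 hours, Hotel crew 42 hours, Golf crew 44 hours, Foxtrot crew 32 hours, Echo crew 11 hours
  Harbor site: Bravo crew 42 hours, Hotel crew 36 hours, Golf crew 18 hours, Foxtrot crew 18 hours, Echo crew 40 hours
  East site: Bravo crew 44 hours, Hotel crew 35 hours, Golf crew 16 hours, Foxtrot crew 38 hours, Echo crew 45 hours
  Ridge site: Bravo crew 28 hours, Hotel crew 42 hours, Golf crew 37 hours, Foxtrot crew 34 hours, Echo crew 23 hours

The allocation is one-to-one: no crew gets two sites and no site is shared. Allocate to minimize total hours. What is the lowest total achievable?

Min total: 102 hours

Optimal: Bravo crew→Ridge site (28 hours), Hotel crew→Harbor site (36 hours), Golf crew→East site (16 hours), Foxtrot crew→North site (11 hours), Echo crew→Central site (11 hours) — total 28+36+16+11+11 = 102 hours.
Next-best assignment: Bravo crew→Ridge site, Hotel crew→East site, Golf crew→North site, Foxtrot crew→Harbor site, Echo crew→Central site = 103 hours.
Swapping Echo crew↔Foxtrot crew (Echo crew→North site 15 hours, Foxtrot crew→Central site 32 hours) adds 25.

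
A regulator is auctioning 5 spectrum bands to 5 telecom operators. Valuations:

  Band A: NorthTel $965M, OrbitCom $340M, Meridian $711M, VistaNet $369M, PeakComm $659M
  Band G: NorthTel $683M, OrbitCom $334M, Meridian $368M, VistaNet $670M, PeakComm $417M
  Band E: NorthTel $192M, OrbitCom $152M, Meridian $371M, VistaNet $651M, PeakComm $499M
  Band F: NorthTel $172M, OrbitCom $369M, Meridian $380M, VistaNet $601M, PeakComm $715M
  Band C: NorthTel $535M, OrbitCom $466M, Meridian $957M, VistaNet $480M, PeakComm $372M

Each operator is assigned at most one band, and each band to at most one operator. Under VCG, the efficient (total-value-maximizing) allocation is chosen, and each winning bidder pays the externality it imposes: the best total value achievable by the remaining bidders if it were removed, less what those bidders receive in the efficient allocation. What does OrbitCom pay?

Efficient allocation: NorthTel→Band A ($965M), OrbitCom→Band G ($334M), Meridian→Band C ($957M), VistaNet→Band E ($651M), PeakComm→Band F ($715M); total welfare W = $3622M.
OrbitCom receives Band G at value $334M, so the others get W − 334 = $3288M.
Without OrbitCom: best allocation of the remaining 4 bidders over all 5 bands is NorthTel→Band A ($965M), Meridian→Band C ($957M), VistaNet→Band G ($670M), PeakComm→Band F ($715M), total $3307M.
VCG payment = (others' best without OrbitCom) − (others' welfare with OrbitCom) = 3307 − 3288 = $19M.

OrbitCom pays $19M.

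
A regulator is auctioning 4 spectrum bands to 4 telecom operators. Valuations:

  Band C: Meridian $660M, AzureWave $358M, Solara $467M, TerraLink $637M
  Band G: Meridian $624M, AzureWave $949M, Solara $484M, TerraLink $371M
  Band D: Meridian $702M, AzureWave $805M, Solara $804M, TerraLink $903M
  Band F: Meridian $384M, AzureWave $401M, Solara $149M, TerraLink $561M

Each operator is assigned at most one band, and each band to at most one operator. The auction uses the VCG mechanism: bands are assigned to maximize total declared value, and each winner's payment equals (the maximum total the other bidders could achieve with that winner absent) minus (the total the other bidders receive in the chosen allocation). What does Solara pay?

Efficient allocation: Meridian→Band C ($660M), AzureWave→Band G ($949M), Solara→Band D ($804M), TerraLink→Band F ($561M); total welfare W = $2974M.
Solara receives Band D at value $804M, so the others get W − 804 = $2170M.
Without Solara: best allocation of the remaining 3 bidders over all 4 bands is Meridian→Band C ($660M), AzureWave→Band G ($949M), TerraLink→Band D ($903M), total $2512M.
VCG payment = (others' best without Solara) − (others' welfare with Solara) = 2512 − 2170 = $342M.

Solara pays $342M.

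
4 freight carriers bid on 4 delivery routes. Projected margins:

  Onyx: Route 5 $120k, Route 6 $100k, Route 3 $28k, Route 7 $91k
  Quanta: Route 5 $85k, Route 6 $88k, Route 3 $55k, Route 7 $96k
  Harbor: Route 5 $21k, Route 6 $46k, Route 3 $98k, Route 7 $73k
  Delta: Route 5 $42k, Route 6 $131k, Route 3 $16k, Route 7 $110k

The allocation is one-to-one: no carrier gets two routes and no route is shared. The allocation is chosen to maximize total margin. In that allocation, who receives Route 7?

This is the linear assignment problem.
Optimal: Onyx→Route 5 ($120k), Quanta→Route 7 ($96k), Harbor→Route 3 ($98k), Delta→Route 6 ($131k) — total 120+96+98+131 = $445k.
Next-best assignment: Onyx→Route 5, Quanta→Route 6, Harbor→Route 3, Delta→Route 7 = $416k.
Checked against all permutations: $445k is optimal.

Quanta receives Route 7.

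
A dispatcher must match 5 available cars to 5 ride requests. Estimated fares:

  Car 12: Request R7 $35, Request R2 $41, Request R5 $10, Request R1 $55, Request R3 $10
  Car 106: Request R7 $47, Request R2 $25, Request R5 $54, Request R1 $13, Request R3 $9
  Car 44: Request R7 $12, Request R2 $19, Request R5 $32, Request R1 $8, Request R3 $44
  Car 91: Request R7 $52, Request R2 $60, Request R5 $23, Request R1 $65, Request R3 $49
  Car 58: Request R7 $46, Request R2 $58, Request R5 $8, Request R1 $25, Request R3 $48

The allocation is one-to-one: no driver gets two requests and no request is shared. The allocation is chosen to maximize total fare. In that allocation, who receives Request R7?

Optimal: Car 12→Request R1 ($55), Car 106→Request R5 ($54), Car 44→Request R3 ($44), Car 91→Request R7 ($52), Car 58→Request R2 ($58) — total 55+54+44+52+58 = $263.
Max-entry greedy (repeatedly take the single best remaining cell) gives $256, worse by 7.
Checked against all permutations: $263 is optimal.
Car 91's own top request is Request R1 ($65), but forcing Car 91→Request R1 and reassigning the rest optimally gives only $256 — worse by 7.

Car 91 receives Request R7.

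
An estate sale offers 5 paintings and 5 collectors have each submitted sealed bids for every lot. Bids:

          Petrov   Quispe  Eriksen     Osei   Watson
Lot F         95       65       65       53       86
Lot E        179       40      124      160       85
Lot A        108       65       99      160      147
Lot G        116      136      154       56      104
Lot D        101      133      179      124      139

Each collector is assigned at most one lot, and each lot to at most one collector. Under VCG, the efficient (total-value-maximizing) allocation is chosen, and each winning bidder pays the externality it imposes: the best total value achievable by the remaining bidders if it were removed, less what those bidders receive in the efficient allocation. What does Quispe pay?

Efficient allocation: Petrov→Lot E ($179), Quispe→Lot G ($136), Eriksen→Lot D ($179), Osei→Lot A ($160), Watson→Lot F ($86); total welfare W = $740.
Quispe receives Lot G at value $136, so the others get W − 136 = $604.
Without Quispe: best allocation of the remaining 4 bidders over all 5 lots is Petrov→Lot E ($179), Eriksen→Lot G ($154), Osei→Lot A ($160), Watson→Lot D ($139), total $632.
VCG payment = (others' best without Quispe) − (others' welfare with Quispe) = 632 − 604 = $28.

Quispe pays $28.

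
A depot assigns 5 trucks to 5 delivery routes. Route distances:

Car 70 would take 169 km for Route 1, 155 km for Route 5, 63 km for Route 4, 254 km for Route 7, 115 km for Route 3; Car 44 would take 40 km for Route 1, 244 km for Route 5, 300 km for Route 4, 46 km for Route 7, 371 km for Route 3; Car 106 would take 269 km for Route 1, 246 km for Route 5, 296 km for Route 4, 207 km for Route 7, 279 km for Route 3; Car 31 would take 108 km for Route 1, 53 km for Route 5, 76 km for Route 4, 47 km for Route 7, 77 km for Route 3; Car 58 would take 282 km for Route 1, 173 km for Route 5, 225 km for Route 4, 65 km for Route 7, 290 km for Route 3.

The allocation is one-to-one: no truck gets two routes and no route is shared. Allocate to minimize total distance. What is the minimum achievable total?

Minimum total: 491 km

This is the linear assignment problem.
Optimal: Car 70→Route 4 (63 km), Car 44→Route 1 (40 km), Car 106→Route 5 (246 km), Car 31→Route 3 (77 km), Car 58→Route 7 (65 km) — total 63+40+246+77+65 = 491 km.
Column-greedy (each route in turn goes to its cheapest remaining truck) gives 500 km, worse by 9.
Swapping Car 106↔Car 44 (Car 106→Route 1 269 km, Car 44→Route 5 244 km) adds 227.
Checked against all permutations: 491 km is optimal.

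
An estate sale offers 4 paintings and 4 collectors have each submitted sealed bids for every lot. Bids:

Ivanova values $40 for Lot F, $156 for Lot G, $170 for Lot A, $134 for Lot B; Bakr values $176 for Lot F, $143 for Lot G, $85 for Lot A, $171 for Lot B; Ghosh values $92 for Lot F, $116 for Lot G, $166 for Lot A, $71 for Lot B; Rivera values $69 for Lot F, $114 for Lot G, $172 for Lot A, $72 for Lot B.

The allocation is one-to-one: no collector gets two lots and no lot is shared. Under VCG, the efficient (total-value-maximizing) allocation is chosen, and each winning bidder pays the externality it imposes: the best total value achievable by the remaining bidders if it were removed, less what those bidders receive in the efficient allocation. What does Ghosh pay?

Efficient allocation: Ivanova→Lot B ($134), Bakr→Lot F ($176), Ghosh→Lot G ($116), Rivera→Lot A ($172); total welfare W = $598.
Ghosh receives Lot G at value $116, so the others get W − 116 = $482.
Without Ghosh: best allocation of the remaining 3 bidders over all 4 lots is Ivanova→Lot G ($156), Bakr→Lot F ($176), Rivera→Lot A ($172), total $504.
VCG payment = (others' best without Ghosh) − (others' welfare with Ghosh) = 504 − 482 = $22.

Ghosh pays $22.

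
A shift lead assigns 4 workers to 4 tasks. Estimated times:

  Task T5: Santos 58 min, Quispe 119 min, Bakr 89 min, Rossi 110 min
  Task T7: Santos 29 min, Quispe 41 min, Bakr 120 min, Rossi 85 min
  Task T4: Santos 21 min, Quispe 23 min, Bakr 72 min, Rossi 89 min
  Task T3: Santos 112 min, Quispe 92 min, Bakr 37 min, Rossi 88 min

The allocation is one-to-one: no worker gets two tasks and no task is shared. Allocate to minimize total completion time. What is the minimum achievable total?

Min total: 199 min

Optimal: Santos→Task T7 (29 min), Quispe→Task T4 (23 min), Bakr→Task T3 (37 min), Rossi→Task T5 (110 min) — total 29+23+37+110 = 199 min.
Min-entry greedy (repeatedly take the single cheapest remaining cell) gives 209 min, worse by 10.
No other one-to-one assignment undercuts 199 min.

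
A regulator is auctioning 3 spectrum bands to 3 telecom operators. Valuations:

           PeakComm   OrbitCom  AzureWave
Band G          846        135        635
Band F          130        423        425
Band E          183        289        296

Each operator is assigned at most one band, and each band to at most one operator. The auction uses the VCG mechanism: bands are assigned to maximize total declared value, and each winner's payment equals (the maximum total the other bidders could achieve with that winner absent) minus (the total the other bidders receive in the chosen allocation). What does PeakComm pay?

Efficient allocation: PeakComm→Band G ($846M), OrbitCom→Band F ($423M), AzureWave→Band E ($296M); total welfare W = $1565M.
PeakComm receives Band G at value $846M, so the others get W − 846 = $719M.
Without PeakComm: best allocation of the remaining 2 bidders over all 3 bands is OrbitCom→Band F ($423M), AzureWave→Band G ($635M), total $1058M.
VCG payment = (others' best without PeakComm) − (others' welfare with PeakComm) = 1058 − 719 = $339M.

PeakComm pays $339M.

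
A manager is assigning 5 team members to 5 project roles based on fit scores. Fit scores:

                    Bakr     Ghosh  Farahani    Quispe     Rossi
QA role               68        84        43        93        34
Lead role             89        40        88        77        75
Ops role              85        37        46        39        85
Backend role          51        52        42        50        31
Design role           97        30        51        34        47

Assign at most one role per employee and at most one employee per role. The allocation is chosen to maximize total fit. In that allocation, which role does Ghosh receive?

Ghosh receives Backend role.

Optimal: Bakr→Design role (97 pts), Ghosh→Backend role (52 pts), Farahani→Lead role (88 pts), Quispe→QA role (93 pts), Rossi→Ops role (85 pts) — total 97+52+88+93+85 = 415 pts.
Row-greedy (each employee in turn takes its best remaining role) gives 404 pts, worse by 11.
Checked against all permutations: 415 pts is optimal.
Ghosh's own top role is QA role (84 pts), but forcing Ghosh→QA role and reassigning the rest optimally gives only 404 pts — worse by 11.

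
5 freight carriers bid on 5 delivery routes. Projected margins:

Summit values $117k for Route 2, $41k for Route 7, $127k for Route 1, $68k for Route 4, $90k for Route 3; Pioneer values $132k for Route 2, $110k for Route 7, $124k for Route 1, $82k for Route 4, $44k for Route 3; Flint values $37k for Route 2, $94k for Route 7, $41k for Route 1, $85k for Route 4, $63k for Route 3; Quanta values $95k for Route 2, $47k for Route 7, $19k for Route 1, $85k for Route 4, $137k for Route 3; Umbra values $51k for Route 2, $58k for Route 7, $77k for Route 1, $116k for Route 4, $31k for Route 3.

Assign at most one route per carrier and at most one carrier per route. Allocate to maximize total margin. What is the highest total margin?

Max total: $606k

This is a one-to-one assignment (maximum-weight bipartite matching).
Optimal: Summit→Route 1 ($127k), Pioneer→Route 2 ($132k), Flint→Route 7 ($94k), Quanta→Route 3 ($137k), Umbra→Route 4 ($116k) — total 127+132+94+137+116 = $606k.
Next-best assignment: Summit→Route 2, Pioneer→Route 1, Flint→Route 7, Quanta→Route 3, Umbra→Route 4 = $588k.
No other one-to-one assignment exceeds $606k.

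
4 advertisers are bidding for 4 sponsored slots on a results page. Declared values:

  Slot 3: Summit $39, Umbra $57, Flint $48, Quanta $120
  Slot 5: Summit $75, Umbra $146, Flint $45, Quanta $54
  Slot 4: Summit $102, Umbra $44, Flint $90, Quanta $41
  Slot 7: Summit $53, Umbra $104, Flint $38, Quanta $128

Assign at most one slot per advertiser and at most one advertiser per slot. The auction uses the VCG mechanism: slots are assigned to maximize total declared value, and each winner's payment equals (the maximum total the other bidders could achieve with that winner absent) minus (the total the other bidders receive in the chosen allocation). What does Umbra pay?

Efficient allocation: Summit→Slot 4 ($102), Umbra→Slot 5 ($146), Flint→Slot 3 ($48), Quanta→Slot 7 ($128); total welfare W = $424.
Umbra receives Slot 5 at value $146, so the others get W − 146 = $278.
Without Umbra: best allocation of the remaining 3 bidders over all 4 slots is Summit→Slot 5 ($75), Flint→Slot 4 ($90), Quanta→Slot 7 ($128), total $293.
VCG payment = (others' best without Umbra) − (others' welfare with Umbra) = 293 − 278 = $15.

Umbra pays $15.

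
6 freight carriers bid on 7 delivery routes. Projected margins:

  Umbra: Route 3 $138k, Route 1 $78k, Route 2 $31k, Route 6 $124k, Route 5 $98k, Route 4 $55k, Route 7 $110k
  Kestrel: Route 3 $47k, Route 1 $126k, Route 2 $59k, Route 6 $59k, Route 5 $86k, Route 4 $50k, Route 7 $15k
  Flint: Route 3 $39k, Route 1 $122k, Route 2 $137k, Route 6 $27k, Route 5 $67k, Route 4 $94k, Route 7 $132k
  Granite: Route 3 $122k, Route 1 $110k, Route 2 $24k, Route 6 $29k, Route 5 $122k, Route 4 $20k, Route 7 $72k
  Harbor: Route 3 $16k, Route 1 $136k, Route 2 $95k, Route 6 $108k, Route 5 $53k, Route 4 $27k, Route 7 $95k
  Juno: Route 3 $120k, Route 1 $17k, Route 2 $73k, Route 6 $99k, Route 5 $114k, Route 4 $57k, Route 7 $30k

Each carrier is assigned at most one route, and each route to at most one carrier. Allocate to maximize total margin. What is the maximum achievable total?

Maximum total: $724k

Treat this as an assignment problem: match each carrier to one route.
Optimal: Umbra→Route 6 ($124k), Kestrel→Route 1 ($126k), Flint→Route 2 ($137k), Granite→Route 5 ($122k), Harbor→Route 7 ($95k), Juno→Route 3 ($120k) — total 124+126+137+122+95+120 = $724k.
Max-entry greedy (repeatedly take the single best remaining cell) gives $682k, worse by 42.
Next-best assignment: Umbra→Route 7, Kestrel→Route 1, Flint→Route 2, Granite→Route 5, Harbor→Route 6, Juno→Route 3 = $723k.
Swapping Juno↔Flint (Juno→Route 2 $73k, Flint→Route 3 $39k) loses 145.
No other one-to-one assignment exceeds $724k.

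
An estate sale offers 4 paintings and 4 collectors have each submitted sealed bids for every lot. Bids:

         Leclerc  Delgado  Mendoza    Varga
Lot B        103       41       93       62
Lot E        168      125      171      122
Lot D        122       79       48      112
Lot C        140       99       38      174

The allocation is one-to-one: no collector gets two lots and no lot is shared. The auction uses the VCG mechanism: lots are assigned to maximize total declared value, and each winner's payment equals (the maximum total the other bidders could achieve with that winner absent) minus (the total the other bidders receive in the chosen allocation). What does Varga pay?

Efficient allocation: Leclerc→Lot B ($103), Delgado→Lot D ($79), Mendoza→Lot E ($171), Varga→Lot C ($174); total welfare W = $527.
Varga receives Lot C at value $174, so the others get W − 174 = $353.
Without Varga: best allocation of the remaining 3 bidders over all 4 lots is Leclerc→Lot D ($122), Delgado→Lot C ($99), Mendoza→Lot E ($171), total $392.
VCG payment = (others' best without Varga) − (others' welfare with Varga) = 392 − 353 = $39.

Varga pays $39.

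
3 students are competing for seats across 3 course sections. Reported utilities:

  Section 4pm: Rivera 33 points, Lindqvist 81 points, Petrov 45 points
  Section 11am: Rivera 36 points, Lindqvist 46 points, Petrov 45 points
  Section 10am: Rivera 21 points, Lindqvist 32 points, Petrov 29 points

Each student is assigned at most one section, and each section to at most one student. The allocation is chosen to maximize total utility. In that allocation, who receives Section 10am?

Rivera receives Section 10am.

Treat this as an assignment problem: match each student to one section.
Optimal: Rivera→Section 10am (21 points), Lindqvist→Section 4pm (81 points), Petrov→Section 11am (45 points) — total 21+81+45 = 147 points.
Row-greedy (each student in turn takes its best remaining section) gives 146 points, worse by 1.
Next-best assignment: Rivera→Section 11am, Lindqvist→Section 4pm, Petrov→Section 10am = 146 points.
Rivera's own top section is Section 11am (36 points), but forcing Rivera→Section 11am and reassigning the rest optimally gives only 146 points — worse by 1.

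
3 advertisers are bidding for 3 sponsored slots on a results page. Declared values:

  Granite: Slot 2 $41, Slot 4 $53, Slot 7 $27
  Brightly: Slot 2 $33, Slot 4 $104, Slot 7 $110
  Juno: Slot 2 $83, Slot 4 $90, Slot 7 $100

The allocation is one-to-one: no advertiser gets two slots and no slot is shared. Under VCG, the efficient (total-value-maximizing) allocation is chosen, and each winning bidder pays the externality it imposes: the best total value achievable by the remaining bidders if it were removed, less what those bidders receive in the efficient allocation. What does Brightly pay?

Brightly pays $17.

Efficient allocation: Granite→Slot 4 ($53), Brightly→Slot 7 ($110), Juno→Slot 2 ($83); total welfare W = $246.
Brightly receives Slot 7 at value $110, so the others get W − 110 = $136.
Without Brightly: best allocation of the remaining 2 bidders over all 3 slots is Granite→Slot 4 ($53), Juno→Slot 7 ($100), total $153.
VCG payment = (others' best without Brightly) − (others' welfare with Brightly) = 153 − 136 = $17.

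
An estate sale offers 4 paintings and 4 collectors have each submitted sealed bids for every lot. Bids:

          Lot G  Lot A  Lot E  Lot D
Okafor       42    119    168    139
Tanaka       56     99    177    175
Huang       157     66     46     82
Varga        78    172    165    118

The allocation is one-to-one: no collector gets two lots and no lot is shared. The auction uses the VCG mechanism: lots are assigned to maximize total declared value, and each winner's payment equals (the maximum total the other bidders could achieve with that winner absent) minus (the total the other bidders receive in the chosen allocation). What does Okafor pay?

Okafor pays $2.

Efficient allocation: Okafor→Lot E ($168), Tanaka→Lot D ($175), Huang→Lot G ($157), Varga→Lot A ($172); total welfare W = $672.
Okafor receives Lot E at value $168, so the others get W − 168 = $504.
Without Okafor: best allocation of the remaining 3 bidders over all 4 lots is Tanaka→Lot E ($177), Huang→Lot G ($157), Varga→Lot A ($172), total $506.
VCG payment = (others' best without Okafor) − (others' welfare with Okafor) = 506 − 504 = $2.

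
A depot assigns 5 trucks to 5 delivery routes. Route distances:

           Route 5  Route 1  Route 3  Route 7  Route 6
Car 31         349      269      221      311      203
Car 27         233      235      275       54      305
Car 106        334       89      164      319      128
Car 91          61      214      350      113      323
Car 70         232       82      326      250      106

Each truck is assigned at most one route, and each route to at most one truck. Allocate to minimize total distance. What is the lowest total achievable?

Minimum total: 531 km

Optimal: Car 31→Route 3 (221 km), Car 27→Route 7 (54 km), Car 106→Route 1 (89 km), Car 91→Route 5 (61 km), Car 70→Route 6 (106 km) — total 221+54+89+61+106 = 531 km.
Column-greedy (each route in turn goes to its cheapest remaining truck) gives 564 km, worse by 33.
Next-best assignment: Car 31→Route 3, Car 27→Route 7, Car 106→Route 6, Car 91→Route 5, Car 70→Route 1 = 546 km.
Checked against all permutations: 531 km is optimal.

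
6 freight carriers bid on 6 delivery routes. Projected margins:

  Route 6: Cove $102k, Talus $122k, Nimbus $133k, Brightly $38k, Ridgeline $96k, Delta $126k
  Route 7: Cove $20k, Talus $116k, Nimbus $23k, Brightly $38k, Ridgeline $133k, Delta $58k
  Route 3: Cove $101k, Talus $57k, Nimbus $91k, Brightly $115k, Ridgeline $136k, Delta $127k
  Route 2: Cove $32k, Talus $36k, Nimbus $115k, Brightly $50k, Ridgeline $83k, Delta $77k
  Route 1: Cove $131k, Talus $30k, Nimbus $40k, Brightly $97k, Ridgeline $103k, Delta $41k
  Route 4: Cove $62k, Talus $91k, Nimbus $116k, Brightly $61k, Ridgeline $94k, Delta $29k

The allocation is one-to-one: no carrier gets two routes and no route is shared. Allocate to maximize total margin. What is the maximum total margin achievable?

Max total: $711k

This is a one-to-one assignment (maximum-weight bipartite matching).
Optimal: Cove→Route 1 ($131k), Talus→Route 4 ($91k), Nimbus→Route 2 ($115k), Brightly→Route 3 ($115k), Ridgeline→Route 7 ($133k), Delta→Route 6 ($126k) — total 131+91+115+115+133+126 = $711k.
Column-greedy (each route in turn goes to its best remaining carrier) gives $665k, worse by 46.
Next-best assignment: Cove→Route 1, Talus→Route 7, Nimbus→Route 2, Brightly→Route 3, Ridgeline→Route 4, Delta→Route 6 = $697k.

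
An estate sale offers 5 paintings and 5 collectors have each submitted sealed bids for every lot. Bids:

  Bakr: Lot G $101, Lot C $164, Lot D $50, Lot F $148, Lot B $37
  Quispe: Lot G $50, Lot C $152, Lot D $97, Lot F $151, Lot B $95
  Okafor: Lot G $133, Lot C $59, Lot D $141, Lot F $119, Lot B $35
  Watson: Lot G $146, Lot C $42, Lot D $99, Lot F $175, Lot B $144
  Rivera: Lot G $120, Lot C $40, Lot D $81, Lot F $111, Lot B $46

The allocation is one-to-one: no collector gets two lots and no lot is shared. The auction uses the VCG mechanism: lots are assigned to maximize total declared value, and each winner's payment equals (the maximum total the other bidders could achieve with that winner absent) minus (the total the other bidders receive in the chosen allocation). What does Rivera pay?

Rivera pays $2.

Efficient allocation: Bakr→Lot C ($164), Quispe→Lot F ($151), Okafor→Lot D ($141), Watson→Lot B ($144), Rivera→Lot G ($120); total welfare W = $720.
Rivera receives Lot G at value $120, so the others get W − 120 = $600.
Without Rivera: best allocation of the remaining 4 bidders over all 5 lots is Bakr→Lot C ($164), Quispe→Lot F ($151), Okafor→Lot D ($141), Watson→Lot G ($146), total $602.
VCG payment = (others' best without Rivera) − (others' welfare with Rivera) = 602 − 600 = $2.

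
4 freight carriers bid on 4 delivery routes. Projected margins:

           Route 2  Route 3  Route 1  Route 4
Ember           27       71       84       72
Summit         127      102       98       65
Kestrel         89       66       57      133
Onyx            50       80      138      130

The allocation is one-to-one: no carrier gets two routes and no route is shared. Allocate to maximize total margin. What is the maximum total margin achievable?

Max total: $469k

This is a one-to-one assignment (maximum-weight bipartite matching).
Optimal: Ember→Route 3 ($71k), Summit→Route 2 ($127k), Kestrel→Route 4 ($133k), Onyx→Route 1 ($138k) — total 71+127+133+138 = $469k.
Next-best assignment: Ember→Route 1, Summit→Route 2, Kestrel→Route 4, Onyx→Route 3 = $424k.
Swapping Ember↔Summit (Ember→Route 2 $27k, Summit→Route 3 $102k) loses 69.
No other one-to-one assignment exceeds $469k.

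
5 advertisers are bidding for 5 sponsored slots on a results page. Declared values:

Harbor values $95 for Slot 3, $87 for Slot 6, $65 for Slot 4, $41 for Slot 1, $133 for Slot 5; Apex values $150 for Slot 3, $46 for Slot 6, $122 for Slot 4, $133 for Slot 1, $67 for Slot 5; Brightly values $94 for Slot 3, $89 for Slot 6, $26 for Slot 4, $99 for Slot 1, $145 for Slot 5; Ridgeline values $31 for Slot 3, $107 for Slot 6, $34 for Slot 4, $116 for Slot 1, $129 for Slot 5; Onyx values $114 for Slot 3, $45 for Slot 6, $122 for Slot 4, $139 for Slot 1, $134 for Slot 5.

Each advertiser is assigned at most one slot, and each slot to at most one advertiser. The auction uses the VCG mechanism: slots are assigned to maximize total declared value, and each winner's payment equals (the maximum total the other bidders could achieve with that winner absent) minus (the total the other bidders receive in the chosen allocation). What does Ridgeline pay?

Efficient allocation: Harbor→Slot 6 ($87), Apex→Slot 3 ($150), Brightly→Slot 5 ($145), Ridgeline→Slot 1 ($116), Onyx→Slot 4 ($122); total welfare W = $620.
Ridgeline receives Slot 1 at value $116, so the others get W − 116 = $504.
Without Ridgeline: best allocation of the remaining 4 bidders over all 5 slots is Harbor→Slot 6 ($87), Apex→Slot 3 ($150), Brightly→Slot 5 ($145), Onyx→Slot 1 ($139), total $521.
VCG payment = (others' best without Ridgeline) − (others' welfare with Ridgeline) = 521 − 504 = $17.

Ridgeline pays $17.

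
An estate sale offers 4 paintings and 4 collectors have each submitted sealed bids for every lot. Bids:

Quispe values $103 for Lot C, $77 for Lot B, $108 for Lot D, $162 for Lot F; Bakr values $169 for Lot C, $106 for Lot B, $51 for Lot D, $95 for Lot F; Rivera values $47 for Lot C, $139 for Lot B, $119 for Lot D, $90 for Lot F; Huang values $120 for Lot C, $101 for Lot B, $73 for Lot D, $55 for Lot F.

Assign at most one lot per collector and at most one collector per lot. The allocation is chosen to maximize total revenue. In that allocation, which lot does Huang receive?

Optimal: Quispe→Lot F ($162), Bakr→Lot C ($169), Rivera→Lot D ($119), Huang→Lot B ($101) — total 162+169+119+101 = $551.
Column-greedy (each lot in turn goes to its best remaining collector) gives $471, worse by 80.
No other one-to-one assignment exceeds $551.
Huang's own top lot is Lot C ($120), but forcing Huang→Lot C and reassigning the rest optimally gives only $507 — worse by 44.

Huang receives Lot B.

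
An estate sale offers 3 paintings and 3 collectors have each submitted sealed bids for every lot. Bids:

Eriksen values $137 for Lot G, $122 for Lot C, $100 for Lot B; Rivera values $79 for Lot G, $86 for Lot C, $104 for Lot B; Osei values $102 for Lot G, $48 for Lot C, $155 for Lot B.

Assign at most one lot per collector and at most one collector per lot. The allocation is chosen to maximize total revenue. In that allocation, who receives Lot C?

Treat this as an assignment problem: match each collector to one lot.
Optimal: Eriksen→Lot G ($137), Rivera→Lot C ($86), Osei→Lot B ($155) — total 137+86+155 = $378.
Swapping Rivera↔Osei (Rivera→Lot B $104, Osei→Lot C $48) loses 89.
No other one-to-one assignment exceeds $378.
Rivera's own top lot is Lot B ($104), but forcing Rivera→Lot B and reassigning the rest optimally gives only $328 — worse by 50.

Rivera receives Lot C.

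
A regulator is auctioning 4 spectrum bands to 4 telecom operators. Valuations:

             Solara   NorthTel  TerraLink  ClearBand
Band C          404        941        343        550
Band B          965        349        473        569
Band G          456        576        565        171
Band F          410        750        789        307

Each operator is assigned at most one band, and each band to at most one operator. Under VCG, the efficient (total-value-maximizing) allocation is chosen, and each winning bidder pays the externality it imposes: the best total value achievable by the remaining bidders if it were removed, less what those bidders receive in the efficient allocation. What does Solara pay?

Solara pays $384M.

Efficient allocation: Solara→Band B ($965M), NorthTel→Band G ($576M), TerraLink→Band F ($789M), ClearBand→Band C ($550M); total welfare W = $2880M.
Solara receives Band B at value $965M, so the others get W − 965 = $1915M.
Without Solara: best allocation of the remaining 3 bidders over all 4 bands is NorthTel→Band C ($941M), TerraLink→Band F ($789M), ClearBand→Band B ($569M), total $2299M.
VCG payment = (others' best without Solara) − (others' welfare with Solara) = 2299 − 1915 = $384M.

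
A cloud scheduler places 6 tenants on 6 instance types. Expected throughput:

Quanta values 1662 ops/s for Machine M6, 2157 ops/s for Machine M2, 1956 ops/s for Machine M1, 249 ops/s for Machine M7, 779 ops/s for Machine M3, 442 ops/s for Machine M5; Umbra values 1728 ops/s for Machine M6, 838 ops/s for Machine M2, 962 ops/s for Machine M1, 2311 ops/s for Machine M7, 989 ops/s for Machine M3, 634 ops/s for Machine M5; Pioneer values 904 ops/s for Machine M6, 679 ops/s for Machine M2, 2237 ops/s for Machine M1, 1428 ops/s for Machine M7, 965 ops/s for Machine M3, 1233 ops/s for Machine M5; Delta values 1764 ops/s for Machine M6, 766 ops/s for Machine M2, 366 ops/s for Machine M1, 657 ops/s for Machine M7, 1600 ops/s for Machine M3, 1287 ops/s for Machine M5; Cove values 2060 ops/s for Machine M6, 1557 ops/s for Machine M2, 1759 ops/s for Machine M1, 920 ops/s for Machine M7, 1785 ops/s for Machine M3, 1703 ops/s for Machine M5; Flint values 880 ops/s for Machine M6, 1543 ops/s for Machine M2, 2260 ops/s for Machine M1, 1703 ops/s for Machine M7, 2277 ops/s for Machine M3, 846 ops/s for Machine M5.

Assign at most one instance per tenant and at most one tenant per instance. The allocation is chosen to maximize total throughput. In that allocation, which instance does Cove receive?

Optimal: Quanta→Machine M2 (2157 ops/s), Umbra→Machine M7 (2311 ops/s), Pioneer→Machine M1 (2237 ops/s), Delta→Machine M6 (1764 ops/s), Cove→Machine M5 (1703 ops/s), Flint→Machine M3 (2277 ops/s) — total 2157+2311+2237+1764+1703+2277 = 12449 ops/s.
Max-entry greedy (repeatedly take the single best remaining cell) gives 12329 ops/s, worse by 120.
Swapping Cove↔Delta (Cove→Machine M6 2060 ops/s, Delta→Machine M5 1287 ops/s) loses 120.
Cove's own top instance is Machine M6 (2060 ops/s), but forcing Cove→Machine M6 and reassigning the rest optimally gives only 12329 ops/s — worse by 120.

Cove receives Machine M5.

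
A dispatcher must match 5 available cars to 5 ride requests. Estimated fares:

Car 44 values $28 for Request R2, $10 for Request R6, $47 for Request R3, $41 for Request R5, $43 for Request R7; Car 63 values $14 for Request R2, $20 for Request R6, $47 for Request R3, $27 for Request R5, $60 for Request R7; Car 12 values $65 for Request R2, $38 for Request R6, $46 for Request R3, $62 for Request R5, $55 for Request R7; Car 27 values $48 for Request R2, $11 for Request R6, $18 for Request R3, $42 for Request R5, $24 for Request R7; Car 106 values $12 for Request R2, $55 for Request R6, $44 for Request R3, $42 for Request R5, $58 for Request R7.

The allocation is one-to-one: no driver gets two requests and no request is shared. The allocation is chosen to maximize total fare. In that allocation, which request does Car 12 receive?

Car 12 receives Request R5.

Optimal: Car 44→Request R3 ($47), Car 63→Request R7 ($60), Car 12→Request R5 ($62), Car 27→Request R2 ($48), Car 106→Request R6 ($55) — total 47+60+62+48+55 = $272.
Column-greedy (each request in turn goes to its best remaining driver) gives $269, worse by 3.
Next-best assignment: Car 44→Request R3, Car 63→Request R7, Car 12→Request R2, Car 27→Request R5, Car 106→Request R6 = $269.
Car 12's own top request is Request R2 ($65), but forcing Car 12→Request R2 and reassigning the rest optimally gives only $269 — worse by 3.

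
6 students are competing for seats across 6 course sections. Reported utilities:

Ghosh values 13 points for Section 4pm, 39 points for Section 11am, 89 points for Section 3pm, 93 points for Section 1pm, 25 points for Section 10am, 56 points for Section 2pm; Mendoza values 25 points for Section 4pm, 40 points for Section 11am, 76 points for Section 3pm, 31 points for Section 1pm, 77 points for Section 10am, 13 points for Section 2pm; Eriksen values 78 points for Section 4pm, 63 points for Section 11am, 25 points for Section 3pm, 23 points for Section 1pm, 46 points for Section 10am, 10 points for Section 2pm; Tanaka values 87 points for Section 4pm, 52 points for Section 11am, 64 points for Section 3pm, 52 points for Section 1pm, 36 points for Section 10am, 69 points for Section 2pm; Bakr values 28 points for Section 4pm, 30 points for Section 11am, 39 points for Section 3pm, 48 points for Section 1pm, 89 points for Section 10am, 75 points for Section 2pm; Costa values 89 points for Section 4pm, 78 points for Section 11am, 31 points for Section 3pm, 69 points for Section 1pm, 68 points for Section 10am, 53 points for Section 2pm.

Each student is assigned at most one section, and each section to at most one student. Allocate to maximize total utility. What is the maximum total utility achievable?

Treat this as an assignment problem: match each student to one section.
Optimal: Ghosh→Section 1pm (93 points), Mendoza→Section 3pm (76 points), Eriksen→Section 4pm (78 points), Tanaka→Section 2pm (69 points), Bakr→Section 10am (89 points), Costa→Section 11am (78 points) — total 93+76+78+69+89+78 = 483 points.
Next-best assignment: Ghosh→Section 1pm, Mendoza→Section 3pm, Eriksen→Section 11am, Tanaka→Section 2pm, Bakr→Section 10am, Costa→Section 4pm = 479 points.

Maximum total: 483 points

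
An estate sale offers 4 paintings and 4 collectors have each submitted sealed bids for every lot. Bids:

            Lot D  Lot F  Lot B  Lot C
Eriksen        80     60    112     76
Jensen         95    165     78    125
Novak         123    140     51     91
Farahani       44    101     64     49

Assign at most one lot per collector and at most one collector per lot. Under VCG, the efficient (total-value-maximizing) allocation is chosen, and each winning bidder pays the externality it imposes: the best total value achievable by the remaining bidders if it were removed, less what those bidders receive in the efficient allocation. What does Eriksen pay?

Efficient allocation: Eriksen→Lot B ($112), Jensen→Lot C ($125), Novak→Lot D ($123), Farahani→Lot F ($101); total welfare W = $461.
Eriksen receives Lot B at value $112, so the others get W − 112 = $349.
Without Eriksen: best allocation of the remaining 3 bidders over all 4 lots is Jensen→Lot F ($165), Novak→Lot D ($123), Farahani→Lot B ($64), total $352.
VCG payment = (others' best without Eriksen) − (others' welfare with Eriksen) = 352 − 349 = $3.

Eriksen pays $3.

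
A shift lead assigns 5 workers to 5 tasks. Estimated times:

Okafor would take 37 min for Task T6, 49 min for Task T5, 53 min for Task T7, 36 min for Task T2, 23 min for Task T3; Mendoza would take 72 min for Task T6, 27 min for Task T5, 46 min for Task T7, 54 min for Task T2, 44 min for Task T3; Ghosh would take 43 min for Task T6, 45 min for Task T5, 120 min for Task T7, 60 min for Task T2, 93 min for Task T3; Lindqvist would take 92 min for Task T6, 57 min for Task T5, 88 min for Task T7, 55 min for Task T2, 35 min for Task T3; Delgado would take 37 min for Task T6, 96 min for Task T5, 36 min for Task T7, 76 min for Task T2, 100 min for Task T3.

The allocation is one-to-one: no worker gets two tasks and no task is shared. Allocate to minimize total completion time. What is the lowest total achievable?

Minimum total: 177 min

Optimal: Okafor→Task T2 (36 min), Mendoza→Task T5 (27 min), Ghosh→Task T6 (43 min), Lindqvist→Task T3 (35 min), Delgado→Task T7 (36 min) — total 36+27+43+35+36 = 177 min.
Min-entry greedy (repeatedly take the single cheapest remaining cell) gives 184 min, worse by 7.
Next-best assignment: Okafor→Task T3, Mendoza→Task T5, Ghosh→Task T6, Lindqvist→Task T2, Delgado→Task T7 = 184 min.
Checked against all permutations: 177 min is optimal.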